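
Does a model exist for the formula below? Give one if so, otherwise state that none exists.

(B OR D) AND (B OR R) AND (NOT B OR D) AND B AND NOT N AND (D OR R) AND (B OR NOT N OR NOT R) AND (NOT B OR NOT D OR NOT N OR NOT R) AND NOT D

Case B = True:
  (NOT B OR D) forces D = True.
  Clause (NOT D) is falsified — contradiction.
Case B = False:
  Clause (B) is falsified — contradiction.
Both cases fail, so the formula is unsatisfiable.

Unsatisfiable — no assignment works.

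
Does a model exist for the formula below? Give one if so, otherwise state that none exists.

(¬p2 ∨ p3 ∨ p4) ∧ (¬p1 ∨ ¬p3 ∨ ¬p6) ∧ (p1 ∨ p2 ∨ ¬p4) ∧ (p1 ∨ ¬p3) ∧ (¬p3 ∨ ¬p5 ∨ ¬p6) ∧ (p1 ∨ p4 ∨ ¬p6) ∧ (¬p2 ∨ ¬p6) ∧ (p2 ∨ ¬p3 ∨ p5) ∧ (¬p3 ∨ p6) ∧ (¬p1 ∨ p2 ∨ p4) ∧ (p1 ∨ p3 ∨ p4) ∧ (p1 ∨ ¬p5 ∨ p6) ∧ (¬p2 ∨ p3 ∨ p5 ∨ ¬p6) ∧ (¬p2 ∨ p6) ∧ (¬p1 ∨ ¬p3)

Set p1 = True.
  then (¬p1 ∨ ¬p3) forces p3 = False.
Try p2 = True:
  (¬p2 ∨ p3 ∨ p4) forces p4 = True.
  (¬p2 ∨ ¬p6) forces p6 = False.
  clause (¬p2 ∨ p6) is falsified — backtrack.
So p2 = False.
  then (¬p1 ∨ p2 ∨ p4) forces p4 = True.
Set p5 = False.
Set p6 = True.
All clauses satisfied.

p1=T; p2=F; p3=F; p4=T; p5=F; p6=T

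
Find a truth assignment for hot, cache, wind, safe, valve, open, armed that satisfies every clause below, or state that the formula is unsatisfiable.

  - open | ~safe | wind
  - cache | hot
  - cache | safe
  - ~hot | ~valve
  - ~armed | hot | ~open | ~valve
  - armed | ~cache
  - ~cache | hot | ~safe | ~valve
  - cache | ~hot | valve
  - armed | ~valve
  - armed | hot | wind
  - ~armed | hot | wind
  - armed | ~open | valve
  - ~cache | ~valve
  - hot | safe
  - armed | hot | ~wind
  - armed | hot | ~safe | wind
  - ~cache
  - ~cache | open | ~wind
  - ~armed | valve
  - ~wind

No satisfying assignment exists.

Case hot = True:
  (~hot | ~valve) forces valve = False.
  (cache | ~hot | valve) forces cache = True.
  Clause (~cache) is falsified — contradiction.
Case hot = False:
  (cache | hot) forces cache = True.
  Clause (~cache) is falsified — contradiction.
Both cases fail, so the formula is unsatisfiable.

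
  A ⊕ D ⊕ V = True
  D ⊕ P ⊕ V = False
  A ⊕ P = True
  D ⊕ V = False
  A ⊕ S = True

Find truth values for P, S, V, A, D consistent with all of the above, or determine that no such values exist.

P = False; S = False; V = True; A = True; D = True

A ⊕ D ⊕ V = T ⊕ T ⊕ T = True ✓
D ⊕ P ⊕ V = T ⊕ F ⊕ T = False ✓
A ⊕ P = T ⊕ F = True ✓
D ⊕ V = T ⊕ T = False ✓
A ⊕ S = T ⊕ F = True ✓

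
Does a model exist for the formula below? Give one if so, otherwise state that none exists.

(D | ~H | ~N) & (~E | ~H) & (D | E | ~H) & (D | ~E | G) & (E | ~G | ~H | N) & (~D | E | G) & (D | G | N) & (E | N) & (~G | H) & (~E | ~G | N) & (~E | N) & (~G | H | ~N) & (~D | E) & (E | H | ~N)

N: True; G: False; H: False; E: True; D: True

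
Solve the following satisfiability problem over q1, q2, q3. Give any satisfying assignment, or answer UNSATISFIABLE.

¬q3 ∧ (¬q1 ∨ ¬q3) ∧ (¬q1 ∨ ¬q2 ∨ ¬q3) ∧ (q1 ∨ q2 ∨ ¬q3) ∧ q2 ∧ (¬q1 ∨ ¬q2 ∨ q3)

Unit clause (¬q3) forces q3 = False.
Unit clause (q2) forces q2 = True.
In (¬q1 ∨ ¬q2 ∨ q3) only ¬q1 is left, so q1 = False.
Check each clause:
  (¬q3): ¬q3 holds.
  (¬q1 ∨ ¬q3): ¬q1 holds.
  (¬q1 ∨ ¬q2 ∨ ¬q3): ¬q1 holds.
  (q1 ∨ q2 ∨ ¬q3): q2 holds.
  (q2): q2 holds.
  (¬q1 ∨ ¬q2 ∨ q3): ¬q1 holds.
All clauses satisfied.

q1 = False; q2 = True; q3 = False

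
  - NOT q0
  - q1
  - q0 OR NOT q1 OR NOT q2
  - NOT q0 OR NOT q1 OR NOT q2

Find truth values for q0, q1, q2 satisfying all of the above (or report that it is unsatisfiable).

Unit clause (NOT q0) forces q0 = False.
Unit clause (q1) forces q1 = True.
In (q0 OR NOT q1 OR NOT q2) only NOT q2 is left, so q2 = False.
All clauses satisfied.

q0 = False, q1 = True, q2 = False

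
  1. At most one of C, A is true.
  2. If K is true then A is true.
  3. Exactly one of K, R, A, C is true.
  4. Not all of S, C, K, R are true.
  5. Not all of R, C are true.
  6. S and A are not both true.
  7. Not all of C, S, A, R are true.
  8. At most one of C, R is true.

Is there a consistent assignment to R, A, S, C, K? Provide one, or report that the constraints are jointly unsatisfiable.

R = False; A = True; S = False; C = False; K = False

  (1) {C, A}: 1 true — at most one ✓
  (2) K=F ⇒ A: vacuous ✓
  (3) {K, R, A, C}: 1 true — exactly one ✓
  (4) {S, C, K, R}: 0/4 true — not all ✓
  (5) {R, C}: 0/2 true — not all ✓
  (6) S=F, A=T — not both ✓
  (7) {C, S, A, R}: 1/4 true — not all ✓
  (8) {C, R}: 0 true — at most one ✓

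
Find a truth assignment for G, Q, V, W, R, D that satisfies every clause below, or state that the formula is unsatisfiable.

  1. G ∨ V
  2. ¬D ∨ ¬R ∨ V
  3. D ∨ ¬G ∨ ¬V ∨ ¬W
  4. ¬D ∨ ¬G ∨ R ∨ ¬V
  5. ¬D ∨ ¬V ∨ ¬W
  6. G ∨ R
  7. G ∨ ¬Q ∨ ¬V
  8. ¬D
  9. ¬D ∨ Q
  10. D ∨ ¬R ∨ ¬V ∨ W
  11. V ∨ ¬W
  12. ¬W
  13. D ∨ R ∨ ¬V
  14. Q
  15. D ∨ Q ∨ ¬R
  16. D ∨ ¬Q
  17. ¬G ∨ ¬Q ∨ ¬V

Unsatisfiable

Case Q = True:
  (¬D) forces D = False.
  Clause (D ∨ ¬Q) is falsified — contradiction.
Case Q = False:
  Clause (Q) is falsified — contradiction.
Both cases fail, so the formula is unsatisfiable.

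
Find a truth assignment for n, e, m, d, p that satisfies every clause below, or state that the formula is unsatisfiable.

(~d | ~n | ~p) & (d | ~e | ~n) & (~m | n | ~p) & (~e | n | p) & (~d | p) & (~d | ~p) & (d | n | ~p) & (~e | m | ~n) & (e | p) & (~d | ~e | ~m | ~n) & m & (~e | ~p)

n = True, e = False, m = True, d = False, p = True

Unit clause (m) forces m = True.
Set n = True.
Try e = True:
  (d | ~e | ~n) forces d = True.
  clause (~d | ~e | ~m | ~n) is falsified — backtrack.
So e = False.
  then (e | p) forces p = True.
  then (~d | ~n | ~p) forces d = False.
All clauses satisfied.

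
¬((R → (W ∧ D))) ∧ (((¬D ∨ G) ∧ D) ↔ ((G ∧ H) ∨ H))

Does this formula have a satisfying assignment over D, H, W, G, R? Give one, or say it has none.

D: False, H: False, W: False, G: False, R: True

  ¬((R → (W ∧ D))) = True
    R → (W ∧ D) = False
      W ∧ D = False
  ((¬D ∨ G) ∧ D) ↔ ((G ∧ H) ∨ H) = True
    (¬D ∨ G) ∧ D = False
      ¬D ∨ G = True
        ¬D = True
    (G ∧ H) ∨ H = False
      G ∧ H = False
Both conjuncts True, so the formula holds.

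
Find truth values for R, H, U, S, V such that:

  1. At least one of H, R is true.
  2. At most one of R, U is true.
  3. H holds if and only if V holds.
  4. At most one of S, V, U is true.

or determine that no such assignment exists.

R = True, H = False, U = False, S = True, V = False

  (1) {H, R}: 1 true — at least one ✓
  (2) {R, U}: 1 true — at most one ✓
  (3) H=F, V=F — same ✓
  (4) {S, V, U}: 1 true — at most one ✓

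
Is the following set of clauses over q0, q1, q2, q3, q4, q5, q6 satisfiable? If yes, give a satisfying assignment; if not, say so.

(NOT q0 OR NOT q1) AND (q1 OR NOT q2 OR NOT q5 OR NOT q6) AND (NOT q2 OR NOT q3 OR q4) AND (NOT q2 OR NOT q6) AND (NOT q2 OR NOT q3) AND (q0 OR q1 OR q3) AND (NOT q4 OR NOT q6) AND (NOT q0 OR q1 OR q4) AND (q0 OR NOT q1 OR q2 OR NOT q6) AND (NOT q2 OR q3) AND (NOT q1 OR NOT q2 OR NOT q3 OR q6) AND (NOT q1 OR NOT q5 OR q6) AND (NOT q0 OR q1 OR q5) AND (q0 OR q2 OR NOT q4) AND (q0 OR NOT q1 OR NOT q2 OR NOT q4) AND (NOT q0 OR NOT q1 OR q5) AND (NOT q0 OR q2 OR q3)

q0 = False; q1 = True; q2 = False; q3 = True; q4 = False; q5 = False; q6 = False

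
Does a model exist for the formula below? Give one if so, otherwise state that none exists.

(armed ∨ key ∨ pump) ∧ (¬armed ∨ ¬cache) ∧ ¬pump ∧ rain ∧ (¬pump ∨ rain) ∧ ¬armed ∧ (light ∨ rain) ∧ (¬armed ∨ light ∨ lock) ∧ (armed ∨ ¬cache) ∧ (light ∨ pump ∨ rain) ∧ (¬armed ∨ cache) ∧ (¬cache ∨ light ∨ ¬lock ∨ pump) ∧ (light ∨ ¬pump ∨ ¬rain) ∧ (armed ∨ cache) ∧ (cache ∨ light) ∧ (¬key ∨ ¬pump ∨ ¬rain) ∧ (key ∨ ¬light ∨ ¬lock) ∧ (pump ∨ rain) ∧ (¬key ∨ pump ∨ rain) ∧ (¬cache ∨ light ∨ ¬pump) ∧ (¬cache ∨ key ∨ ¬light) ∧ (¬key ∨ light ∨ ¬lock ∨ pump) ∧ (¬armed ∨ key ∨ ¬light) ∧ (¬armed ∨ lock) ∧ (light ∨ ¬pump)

Case armed = True:
  Clause (¬armed) is falsified — contradiction.
Case armed = False:
  (¬pump) forces pump = False.
  (armed ∨ key ∨ pump) forces key = True.
  (rain) forces rain = True.
  (armed ∨ ¬cache) forces cache = False.
  Clause (armed ∨ cache) is falsified — contradiction.
Both cases fail, so the formula is unsatisfiable.

UNSATISFIABLE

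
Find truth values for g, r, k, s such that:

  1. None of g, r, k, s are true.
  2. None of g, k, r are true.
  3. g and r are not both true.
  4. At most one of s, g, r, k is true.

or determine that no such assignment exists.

g: False; r: False; k: False; s: False

  (1) {g, r, k, s}: 0 true — none ✓
  (2) {g, k, r}: 0 true — none ✓
  (3) g=F, r=F — not both ✓
  (4) {s, g, r, k}: 0 true — at most one ✓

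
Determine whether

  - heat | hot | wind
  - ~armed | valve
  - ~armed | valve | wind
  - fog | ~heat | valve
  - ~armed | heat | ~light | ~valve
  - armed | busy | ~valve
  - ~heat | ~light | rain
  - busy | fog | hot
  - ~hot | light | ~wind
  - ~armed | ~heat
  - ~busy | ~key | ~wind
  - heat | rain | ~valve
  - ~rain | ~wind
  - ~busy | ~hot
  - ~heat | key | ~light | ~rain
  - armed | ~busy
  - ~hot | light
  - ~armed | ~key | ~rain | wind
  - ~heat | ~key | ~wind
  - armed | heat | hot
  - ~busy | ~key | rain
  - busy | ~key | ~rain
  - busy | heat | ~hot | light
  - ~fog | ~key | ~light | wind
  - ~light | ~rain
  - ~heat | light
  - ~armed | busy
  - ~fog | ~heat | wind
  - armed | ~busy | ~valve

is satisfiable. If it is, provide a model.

fog = False, armed = False, wind = True, heat = False, key = True, hot = True, rain = False, valve = False, light = True, busy = False

Set fog = False.
Set armed = False.
  then (armed | ~busy) forces busy = False.
  then (armed | busy | ~valve) forces valve = False.
  then (busy | fog | hot) forces hot = True.
  then (~hot | light) forces light = True.
  then (~light | ~rain) forces rain = False.
  then (fog | ~heat | valve) forces heat = False.
Set wind = True.
Set key = True.
All clauses satisfied.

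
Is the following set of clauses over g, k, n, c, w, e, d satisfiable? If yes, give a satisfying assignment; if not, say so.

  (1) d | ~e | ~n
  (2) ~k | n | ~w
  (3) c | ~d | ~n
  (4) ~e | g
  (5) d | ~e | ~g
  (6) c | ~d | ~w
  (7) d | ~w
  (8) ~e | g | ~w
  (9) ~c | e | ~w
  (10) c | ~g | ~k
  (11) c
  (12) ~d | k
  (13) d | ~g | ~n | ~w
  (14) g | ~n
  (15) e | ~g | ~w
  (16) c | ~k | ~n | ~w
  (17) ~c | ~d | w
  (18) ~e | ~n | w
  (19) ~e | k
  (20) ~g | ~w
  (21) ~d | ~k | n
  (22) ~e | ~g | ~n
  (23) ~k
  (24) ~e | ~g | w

g = True, k = False, n = True, c = True, w = False, e = False, d = False

Unit clause (c) forces c = True.
Unit clause (~k) forces k = False.
In (~d | k) only ~d is left, so d = False.
In (~e | k) only ~e is left, so e = False.
In (d | ~w) only ~w is left, so w = False.
Set g = True.
Set n = True.
All clauses satisfied.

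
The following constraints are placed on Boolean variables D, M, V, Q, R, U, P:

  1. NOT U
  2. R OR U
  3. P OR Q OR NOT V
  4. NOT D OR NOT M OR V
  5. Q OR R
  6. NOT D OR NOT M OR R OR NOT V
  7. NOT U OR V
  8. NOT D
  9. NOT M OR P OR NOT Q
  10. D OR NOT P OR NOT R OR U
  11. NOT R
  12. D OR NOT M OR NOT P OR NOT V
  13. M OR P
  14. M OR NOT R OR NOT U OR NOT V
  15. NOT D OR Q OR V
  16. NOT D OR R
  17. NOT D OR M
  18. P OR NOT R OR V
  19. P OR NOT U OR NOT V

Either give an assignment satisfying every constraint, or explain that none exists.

Case R = True:
  Clause (NOT R) is falsified — contradiction.
Case R = False:
  (NOT U) forces U = False.
  Clause (R OR U) is falsified — contradiction.
Both cases fail, so the formula is unsatisfiable.

No satisfying assignment exists.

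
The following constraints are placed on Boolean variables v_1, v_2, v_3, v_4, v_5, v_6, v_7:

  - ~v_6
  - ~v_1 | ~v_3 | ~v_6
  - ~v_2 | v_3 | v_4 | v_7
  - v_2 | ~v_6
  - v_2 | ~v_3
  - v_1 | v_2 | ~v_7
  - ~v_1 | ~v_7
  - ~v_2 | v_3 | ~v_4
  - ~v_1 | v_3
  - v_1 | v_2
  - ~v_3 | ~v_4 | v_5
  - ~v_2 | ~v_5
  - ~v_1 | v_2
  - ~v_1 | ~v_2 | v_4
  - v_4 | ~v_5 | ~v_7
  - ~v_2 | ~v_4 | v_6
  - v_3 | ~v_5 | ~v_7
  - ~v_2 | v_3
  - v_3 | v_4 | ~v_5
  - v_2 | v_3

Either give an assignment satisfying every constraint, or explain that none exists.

v_1: False, v_2: True, v_3: True, v_4: False, v_5: False, v_6: False, v_7: True

Unit clause (~v_6) forces v_6 = False.
Set v_1 = False.
  then (v_1 | v_2) forces v_2 = True.
  then (~v_2 | ~v_5) forces v_5 = False.
  then (~v_2 | ~v_4 | v_6) forces v_4 = False.
  then (~v_2 | v_3) forces v_3 = True.
Set v_7 = True.
All clauses satisfied.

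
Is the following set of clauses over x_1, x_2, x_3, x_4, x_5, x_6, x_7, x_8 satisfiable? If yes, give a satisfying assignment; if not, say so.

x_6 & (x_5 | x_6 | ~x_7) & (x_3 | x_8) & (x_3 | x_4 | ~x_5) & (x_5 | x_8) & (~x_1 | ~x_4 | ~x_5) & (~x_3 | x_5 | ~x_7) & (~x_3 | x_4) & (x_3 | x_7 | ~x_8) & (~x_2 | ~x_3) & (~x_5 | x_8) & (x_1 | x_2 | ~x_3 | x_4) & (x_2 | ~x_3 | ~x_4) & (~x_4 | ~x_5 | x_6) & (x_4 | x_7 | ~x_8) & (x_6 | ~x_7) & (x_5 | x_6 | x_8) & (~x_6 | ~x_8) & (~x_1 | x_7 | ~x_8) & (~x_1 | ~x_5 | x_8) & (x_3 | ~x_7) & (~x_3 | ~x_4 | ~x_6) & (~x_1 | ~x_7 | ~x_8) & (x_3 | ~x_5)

UNSATISFIABLE

Case x_6 = True:
  (~x_6 | ~x_8) forces x_8 = False.
  (x_3 | x_8) forces x_3 = True.
  (x_5 | x_8) forces x_5 = True.
  Clause (~x_5 | x_8) is falsified — contradiction.
Case x_6 = False:
  Clause (x_6) is falsified — contradiction.
Both cases fail, so the formula is unsatisfiable.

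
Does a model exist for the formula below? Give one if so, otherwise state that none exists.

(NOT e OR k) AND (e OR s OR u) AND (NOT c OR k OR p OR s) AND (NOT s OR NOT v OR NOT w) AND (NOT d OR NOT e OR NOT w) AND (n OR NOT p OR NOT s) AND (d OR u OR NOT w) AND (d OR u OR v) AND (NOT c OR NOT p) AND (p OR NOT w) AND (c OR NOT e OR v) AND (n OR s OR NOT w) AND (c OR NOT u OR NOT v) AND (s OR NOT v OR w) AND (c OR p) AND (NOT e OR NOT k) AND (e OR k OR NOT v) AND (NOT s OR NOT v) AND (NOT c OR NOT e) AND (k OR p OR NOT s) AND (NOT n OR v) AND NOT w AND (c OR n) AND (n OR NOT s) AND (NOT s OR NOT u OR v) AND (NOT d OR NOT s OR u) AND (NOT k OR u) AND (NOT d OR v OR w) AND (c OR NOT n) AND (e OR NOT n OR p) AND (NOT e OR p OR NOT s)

s = False, v = False, c = True, n = False, w = False, p = False, k = True, e = False, u = True, d = False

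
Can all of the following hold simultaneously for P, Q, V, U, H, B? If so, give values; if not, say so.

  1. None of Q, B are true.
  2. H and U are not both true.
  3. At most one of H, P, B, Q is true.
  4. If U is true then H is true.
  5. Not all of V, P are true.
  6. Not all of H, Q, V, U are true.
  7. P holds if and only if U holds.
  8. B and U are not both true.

P = False, Q = False, V = False, U = False, H = False, B = False

  (1) {Q, B}: 0 true — none ✓
  (2) H=F, U=F — not both ✓
  (3) {H, P, B, Q}: 0 true — at most one ✓
  (4) U=F ⇒ H: vacuous ✓
  (5) {V, P}: 0/2 true — not all ✓
  (6) {H, Q, V, U}: 0/4 true — not all ✓
  (7) P=F, U=F — same ✓
  (8) B=F, U=F — not both ✓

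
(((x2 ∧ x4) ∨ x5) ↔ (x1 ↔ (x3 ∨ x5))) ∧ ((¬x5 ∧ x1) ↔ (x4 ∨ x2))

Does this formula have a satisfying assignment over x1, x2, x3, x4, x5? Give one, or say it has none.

x1 = True; x2 = True; x3 = True; x4 = True; x5 = False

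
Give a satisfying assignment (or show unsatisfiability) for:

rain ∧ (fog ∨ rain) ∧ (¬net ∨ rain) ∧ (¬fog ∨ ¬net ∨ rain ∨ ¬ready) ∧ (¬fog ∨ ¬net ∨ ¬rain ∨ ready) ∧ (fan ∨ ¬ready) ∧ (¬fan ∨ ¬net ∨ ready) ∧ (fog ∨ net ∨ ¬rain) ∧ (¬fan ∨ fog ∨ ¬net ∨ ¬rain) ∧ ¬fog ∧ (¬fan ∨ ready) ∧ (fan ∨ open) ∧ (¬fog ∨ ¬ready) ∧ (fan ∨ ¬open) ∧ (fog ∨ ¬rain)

Unsatisfiable — no assignment works.

Case rain = True:
  (¬fog) forces fog = False.
  Clause (fog ∨ ¬rain) is falsified — contradiction.
Case rain = False:
  Clause (rain) is falsified — contradiction.
Both cases fail, so the formula is unsatisfiable.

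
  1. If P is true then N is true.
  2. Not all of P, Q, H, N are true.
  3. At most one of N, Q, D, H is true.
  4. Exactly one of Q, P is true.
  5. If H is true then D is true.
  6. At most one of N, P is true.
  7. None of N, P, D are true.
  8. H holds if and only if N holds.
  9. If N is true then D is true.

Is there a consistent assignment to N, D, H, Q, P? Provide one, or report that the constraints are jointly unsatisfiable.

N = False, D = False, H = False, Q = True, P = False

  (1) P=F ⇒ N: vacuous ✓
  (2) {P, Q, H, N}: 1/4 true — not all ✓
  (3) {N, Q, D, H}: 1 true — at most one ✓
  (4) {Q, P}: 1 true — exactly one ✓
  (5) H=F ⇒ D: vacuous ✓
  (6) {N, P}: 0 true — at most one ✓
  (7) {N, P, D}: 0 true — none ✓
  (8) H=F, N=F — same ✓
  (9) N=F ⇒ D: vacuous ✓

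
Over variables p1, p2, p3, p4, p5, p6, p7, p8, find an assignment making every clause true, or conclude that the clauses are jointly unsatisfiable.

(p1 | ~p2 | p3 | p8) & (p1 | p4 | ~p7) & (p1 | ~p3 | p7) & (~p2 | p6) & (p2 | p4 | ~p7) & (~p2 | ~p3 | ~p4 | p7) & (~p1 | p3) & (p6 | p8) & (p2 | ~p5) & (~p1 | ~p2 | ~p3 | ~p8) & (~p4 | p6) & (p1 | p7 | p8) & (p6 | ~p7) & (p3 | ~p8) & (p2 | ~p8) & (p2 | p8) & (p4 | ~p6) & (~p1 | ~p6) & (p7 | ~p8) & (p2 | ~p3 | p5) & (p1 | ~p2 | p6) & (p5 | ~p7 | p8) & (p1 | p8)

p1 = False, p2 = True, p3 = True, p4 = True, p5 = True, p6 = True, p7 = True, p8 = True

Try p1 = True:
  (~p1 | p3) forces p3 = True.
  (~p1 | ~p6) forces p6 = False.
  (~p2 | p6) forces p2 = False.
  (p6 | p8) forces p8 = True.
  clause (p2 | ~p8) is falsified — backtrack.
So p1 = False.
  then (p1 | p8) forces p8 = True.
  then (p3 | ~p8) forces p3 = True.
  then (p2 | ~p8) forces p2 = True.
  then (p7 | ~p8) forces p7 = True.
  then (p1 | ~p2 | p6) forces p6 = True.
  then (p1 | p4 | ~p7) forces p4 = True.
Set p5 = True.
All clauses satisfied.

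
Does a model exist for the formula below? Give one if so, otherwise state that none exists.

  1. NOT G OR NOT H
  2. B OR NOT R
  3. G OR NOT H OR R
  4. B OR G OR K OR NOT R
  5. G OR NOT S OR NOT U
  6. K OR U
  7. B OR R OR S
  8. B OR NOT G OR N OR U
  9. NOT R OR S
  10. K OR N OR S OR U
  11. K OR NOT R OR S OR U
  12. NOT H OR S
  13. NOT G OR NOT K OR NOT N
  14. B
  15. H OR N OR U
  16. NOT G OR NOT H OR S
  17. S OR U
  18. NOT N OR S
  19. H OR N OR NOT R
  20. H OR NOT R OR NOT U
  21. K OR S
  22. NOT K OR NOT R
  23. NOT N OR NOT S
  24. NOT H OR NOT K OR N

K=T, B=T, G=T, R=F, U=T, N=F, S=F, H=F

Unit clause (B) forces B = True.
Set K = True.
  then (NOT K OR NOT R) forces R = False.
Set G = True.
  then (NOT G OR NOT H) forces H = False.
  then (NOT G OR NOT K OR NOT N) forces N = False.
  then (H OR N OR U) forces U = True.
Set S = False.
All clauses satisfied.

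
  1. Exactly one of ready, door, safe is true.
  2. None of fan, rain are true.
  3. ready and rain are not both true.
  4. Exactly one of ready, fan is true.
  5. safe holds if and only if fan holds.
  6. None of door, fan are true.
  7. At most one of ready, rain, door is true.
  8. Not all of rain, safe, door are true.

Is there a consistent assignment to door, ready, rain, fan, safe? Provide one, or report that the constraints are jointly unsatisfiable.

door=F, ready=T, rain=F, fan=F, safe=F

  (1) {ready, door, safe}: 1 true — exactly one ✓
  (2) {fan, rain}: 0 true — none ✓
  (3) ready=T, rain=F — not both ✓
  (4) {ready, fan}: 1 true — exactly one ✓
  (5) safe=F, fan=F — same ✓
  (6) {door, fan}: 0 true — none ✓
  (7) {ready, rain, door}: 1 true — at most one ✓
  (8) {rain, safe, door}: 0/3 true — not all ✓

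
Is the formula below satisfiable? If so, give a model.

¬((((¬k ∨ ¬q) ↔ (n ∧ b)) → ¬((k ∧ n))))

k=T; q=T; n=T; b=F

  ¬((((¬k ∨ ¬q) ↔ (n ∧ b)) → ¬((k ∧ n)))) = True
    ((¬k ∨ ¬q) ↔ (n ∧ b)) → ¬((k ∧ n)) = False
      (¬k ∨ ¬q) ↔ (n ∧ b) = True
        ¬k ∨ ¬q = False
          ¬k = False
          ¬q = False
        n ∧ b = False
      ¬((k ∧ n)) = False
        k ∧ n = True
The formula evaluates to True.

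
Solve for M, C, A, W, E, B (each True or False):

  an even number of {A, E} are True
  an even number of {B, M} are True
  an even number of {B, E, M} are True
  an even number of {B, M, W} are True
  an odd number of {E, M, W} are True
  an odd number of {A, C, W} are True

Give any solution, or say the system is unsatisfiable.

M = True; C = True; A = False; W = False; E = False; B = True

{A, E}: 0 true → even ✓
{B, M}: 2 true → even ✓
{B, E, M}: 2 true → even ✓
{B, M, W}: 2 true → even ✓
{E, M, W}: 1 true → odd ✓
{A, C, W}: 1 true → odd ✓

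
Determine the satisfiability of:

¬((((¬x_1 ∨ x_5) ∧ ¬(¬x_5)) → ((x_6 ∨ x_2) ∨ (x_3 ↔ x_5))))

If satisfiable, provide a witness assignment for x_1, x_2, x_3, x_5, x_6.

x_1: False; x_2: False; x_3: False; x_5: True; x_6: False

  ¬((((¬x_1 ∨ x_5) ∧ ¬(¬x_5)) → ((x_6 ∨ x_2) ∨ (x_3 ↔ x_5)))) = True
    ((¬x_1 ∨ x_5) ∧ ¬(¬x_5)) → ((x_6 ∨ x_2) ∨ (x_3 ↔ x_5)) = False
      (¬x_1 ∨ x_5) ∧ ¬(¬x_5) = True
        ¬x_1 ∨ x_5 = True
          ¬x_1 = True
        ¬(¬x_5) = True
          ¬x_5 = False
      (x_6 ∨ x_2) ∨ (x_3 ↔ x_5) = False
        x_6 ∨ x_2 = False
        x_3 ↔ x_5 = False
The formula evaluates to True.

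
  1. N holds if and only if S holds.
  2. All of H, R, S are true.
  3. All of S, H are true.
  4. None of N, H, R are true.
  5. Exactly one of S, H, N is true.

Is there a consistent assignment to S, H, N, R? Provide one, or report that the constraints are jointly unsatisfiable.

The formula is unsatisfiable.

Case H = True:
  Constraint (4) is violated (H=T) — contradiction.
Case H = False:
  Constraint (2) is violated (H=F) — contradiction.
Both cases fail — unsatisfiable.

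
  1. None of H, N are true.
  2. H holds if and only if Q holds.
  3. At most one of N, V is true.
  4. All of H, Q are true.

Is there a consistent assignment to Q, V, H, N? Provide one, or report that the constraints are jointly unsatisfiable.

Unsatisfiable — no assignment works.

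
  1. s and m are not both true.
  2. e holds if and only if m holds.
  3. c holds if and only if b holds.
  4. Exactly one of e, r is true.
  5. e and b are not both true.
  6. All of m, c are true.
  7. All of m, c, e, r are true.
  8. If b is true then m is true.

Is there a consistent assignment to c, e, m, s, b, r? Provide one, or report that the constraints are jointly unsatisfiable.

Unsatisfiable — no assignment works.

Case r = True:
  (4) with r=T forces e = False.
  Constraint (7) is violated (e=F) — contradiction.
Case r = False:
  Constraint (7) is violated (r=F) — contradiction.
Both cases fail — unsatisfiable.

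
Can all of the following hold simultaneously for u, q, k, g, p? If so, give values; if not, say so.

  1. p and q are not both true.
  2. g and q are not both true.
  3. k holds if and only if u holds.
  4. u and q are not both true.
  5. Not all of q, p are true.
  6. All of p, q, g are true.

Case q = True:
  (1) with q=T forces p = False.
  Constraint (6) is violated (p=F) — contradiction.
Case q = False:
  Constraint (6) is violated (q=F) — contradiction.
Both cases fail — unsatisfiable.

No satisfying assignment exists.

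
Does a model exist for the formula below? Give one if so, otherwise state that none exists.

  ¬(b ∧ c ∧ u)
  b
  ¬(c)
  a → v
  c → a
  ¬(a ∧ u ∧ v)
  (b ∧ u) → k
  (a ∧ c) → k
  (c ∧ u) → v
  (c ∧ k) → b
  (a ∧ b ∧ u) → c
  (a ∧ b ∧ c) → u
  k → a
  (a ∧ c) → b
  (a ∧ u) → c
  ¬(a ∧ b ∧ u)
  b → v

v: True, b: True, k: False, c: False, u: False, a: True

Unit clause (b) forces b = True.
In (¬b ∨ v) only v is left, so v = True.
Unit clause (¬c) forces c = False.
Set k = False.
  then (¬b ∨ k ∨ ¬u) forces u = False.
Set a = True.
All clauses satisfied.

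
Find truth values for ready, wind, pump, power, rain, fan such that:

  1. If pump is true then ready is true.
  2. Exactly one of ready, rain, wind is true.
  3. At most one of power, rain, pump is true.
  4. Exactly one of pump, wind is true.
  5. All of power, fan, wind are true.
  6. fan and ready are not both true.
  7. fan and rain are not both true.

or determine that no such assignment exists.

ready = False, wind = True, pump = False, power = True, rain = False, fan = True

  (1) pump=F ⇒ ready: vacuous ✓
  (2) {ready, rain, wind}: 1 true — exactly one ✓
  (3) {power, rain, pump}: 1 true — at most one ✓
  (4) {pump, wind}: 1 true — exactly one ✓
  (5) {power, fan, wind}: all 3 true ✓
  (6) fan=T, ready=F — not both ✓
  (7) fan=T, rain=F — not both ✓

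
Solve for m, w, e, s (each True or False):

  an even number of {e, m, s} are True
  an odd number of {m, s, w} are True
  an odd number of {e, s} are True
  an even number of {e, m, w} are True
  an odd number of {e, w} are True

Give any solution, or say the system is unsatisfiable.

m=T, w=F, e=T, s=F

{e, m, s}: 2 true → even ✓
{m, s, w}: 1 true → odd ✓
{e, s}: 1 true → odd ✓
{e, m, w}: 2 true → even ✓
{e, w}: 1 true → odd ✓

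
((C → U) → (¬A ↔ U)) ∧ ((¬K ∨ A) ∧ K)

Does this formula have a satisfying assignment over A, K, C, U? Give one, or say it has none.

A: True; K: True; C: False; U: False

  (C → U) → (¬A ↔ U) = True
    C → U = True
    ¬A ↔ U = True
      ¬A = False
  (¬K ∨ A) ∧ K = True
    ¬K ∨ A = True
      ¬K = False
Both conjuncts True, so the formula holds.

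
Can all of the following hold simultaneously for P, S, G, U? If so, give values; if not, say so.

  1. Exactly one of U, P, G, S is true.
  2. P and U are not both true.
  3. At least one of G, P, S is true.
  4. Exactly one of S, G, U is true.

P: False, S: True, G: False, U: False

  (1) {U, P, G, S}: 1 true — exactly one ✓
  (2) P=F, U=F — not both ✓
  (3) {G, P, S}: 1 true — at least one ✓
  (4) {S, G, U}: 1 true — exactly one ✓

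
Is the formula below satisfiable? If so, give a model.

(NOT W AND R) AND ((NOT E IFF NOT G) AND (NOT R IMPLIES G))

W: False; R: True; G: False; E: False

  NOT W AND R = True
    NOT W = True
  (NOT E IFF NOT G) AND (NOT R IMPLIES G) = True
    NOT E IFF NOT G = True
      NOT E = True
      NOT G = True
    NOT R IMPLIES G = True
      NOT R = False
Both conjuncts True, so the formula holds.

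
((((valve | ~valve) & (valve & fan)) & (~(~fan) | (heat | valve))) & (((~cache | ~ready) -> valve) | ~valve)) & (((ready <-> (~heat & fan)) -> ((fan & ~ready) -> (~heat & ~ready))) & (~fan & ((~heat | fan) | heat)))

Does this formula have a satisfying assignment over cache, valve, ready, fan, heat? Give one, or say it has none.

No satisfying assignment exists.

Case fan = True: the conjunct ~fan is False.
Case fan = False: the conjunct fan is False.
Both cases fail — unsatisfiable.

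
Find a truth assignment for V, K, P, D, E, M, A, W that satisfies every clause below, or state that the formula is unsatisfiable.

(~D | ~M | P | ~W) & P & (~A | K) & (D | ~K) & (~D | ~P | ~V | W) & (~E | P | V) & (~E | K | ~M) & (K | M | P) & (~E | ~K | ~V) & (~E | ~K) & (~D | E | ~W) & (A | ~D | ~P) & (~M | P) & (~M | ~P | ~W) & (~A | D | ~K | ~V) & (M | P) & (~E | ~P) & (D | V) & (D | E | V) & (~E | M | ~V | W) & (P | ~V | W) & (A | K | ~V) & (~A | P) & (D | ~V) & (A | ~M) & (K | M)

Unit clause (P) forces P = True.
In (~E | ~P) only ~E is left, so E = False.
Try V = True:
  (D | ~V) forces D = True.
  (~D | ~P | ~V | W) forces W = True.
  clause (~D | E | ~W) is falsified — backtrack.
So V = False.
  then (D | V) forces D = True.
  then (~D | E | ~W) forces W = False.
  then (A | ~D | ~P) forces A = True.
  then (~A | K) forces K = True.
Set M = False.
All clauses satisfied.

V = False, K = True, P = True, D = True, E = False, M = False, A = True, W = False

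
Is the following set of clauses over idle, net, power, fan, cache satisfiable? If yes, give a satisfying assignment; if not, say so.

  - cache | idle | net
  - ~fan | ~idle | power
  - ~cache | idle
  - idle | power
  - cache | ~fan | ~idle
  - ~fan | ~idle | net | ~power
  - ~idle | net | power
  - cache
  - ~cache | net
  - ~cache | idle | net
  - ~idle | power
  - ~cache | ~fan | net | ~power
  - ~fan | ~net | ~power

Unit clause (cache) forces cache = True.
In (~cache | net) only net is left, so net = True.
In (~cache | idle) only idle is left, so idle = True.
In (~idle | power) only power is left, so power = True.
In (~fan | ~net | ~power) only ~fan is left, so fan = False.
All clauses satisfied.

idle = True, net = True, power = True, fan = False, cache = True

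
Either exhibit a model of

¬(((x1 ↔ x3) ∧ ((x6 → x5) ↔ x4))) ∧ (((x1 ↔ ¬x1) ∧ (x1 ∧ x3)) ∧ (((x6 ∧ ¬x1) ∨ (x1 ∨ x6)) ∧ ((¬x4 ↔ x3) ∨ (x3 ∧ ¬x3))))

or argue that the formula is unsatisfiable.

The conjunct x1 ↔ ¬x1 is unsatisfiable on its own:
  x1=F: evaluates to False.
  x1=T: evaluates to False.
So the whole conjunction is unsatisfiable.

Unsatisfiable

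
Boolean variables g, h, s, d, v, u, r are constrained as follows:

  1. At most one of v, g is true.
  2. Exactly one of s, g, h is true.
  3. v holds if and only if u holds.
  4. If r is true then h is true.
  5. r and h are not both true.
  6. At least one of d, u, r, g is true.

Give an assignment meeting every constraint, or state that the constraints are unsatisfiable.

g = True, h = False, s = False, d = False, v = False, u = False, r = False

  (1) {v, g}: 1 true — at most one ✓
  (2) {s, g, h}: 1 true — exactly one ✓
  (3) v=F, u=F — same ✓
  (4) r=F ⇒ h: vacuous ✓
  (5) r=F, h=F — not both ✓
  (6) {d, u, r, g}: 1 true — at least one ✓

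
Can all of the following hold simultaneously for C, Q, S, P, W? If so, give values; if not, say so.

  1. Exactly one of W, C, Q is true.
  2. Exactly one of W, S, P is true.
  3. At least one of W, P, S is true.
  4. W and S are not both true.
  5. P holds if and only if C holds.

C = True, Q = False, S = False, P = True, W = False

  (1) {W, C, Q}: 1 true — exactly one ✓
  (2) {W, S, P}: 1 true — exactly one ✓
  (3) {W, P, S}: 1 true — at least one ✓
  (4) W=F, S=F — not both ✓
  (5) P=T, C=T — same ✓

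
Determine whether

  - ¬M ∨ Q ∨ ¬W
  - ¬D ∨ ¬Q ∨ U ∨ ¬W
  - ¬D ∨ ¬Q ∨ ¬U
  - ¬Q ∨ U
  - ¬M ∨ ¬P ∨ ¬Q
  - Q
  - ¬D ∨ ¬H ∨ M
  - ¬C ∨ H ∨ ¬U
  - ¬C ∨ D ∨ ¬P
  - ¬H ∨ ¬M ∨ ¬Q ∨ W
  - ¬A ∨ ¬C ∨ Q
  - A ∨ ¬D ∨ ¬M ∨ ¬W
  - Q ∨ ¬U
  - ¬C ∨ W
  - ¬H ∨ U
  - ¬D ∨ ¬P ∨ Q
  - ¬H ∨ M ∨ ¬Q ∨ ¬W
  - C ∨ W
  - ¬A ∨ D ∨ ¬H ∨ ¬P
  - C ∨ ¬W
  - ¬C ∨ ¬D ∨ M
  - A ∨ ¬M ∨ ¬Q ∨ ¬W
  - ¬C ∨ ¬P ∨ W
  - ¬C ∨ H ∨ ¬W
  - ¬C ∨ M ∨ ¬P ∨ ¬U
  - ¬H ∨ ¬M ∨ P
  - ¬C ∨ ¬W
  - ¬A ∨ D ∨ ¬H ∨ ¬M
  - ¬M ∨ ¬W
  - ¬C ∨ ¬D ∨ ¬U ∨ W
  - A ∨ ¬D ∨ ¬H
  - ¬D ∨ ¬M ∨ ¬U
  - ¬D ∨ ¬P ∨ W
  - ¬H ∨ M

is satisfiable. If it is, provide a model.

Unsatisfiable — no assignment works.

Case W = True:
  (Q) forces Q = True.
  (¬Q ∨ U) forces U = True.
  (¬D ∨ ¬Q ∨ ¬U) forces D = False.
  (C ∨ ¬W) forces C = True.
  Clause (¬C ∨ ¬W) is falsified — contradiction.
Case W = False:
  (Q) forces Q = True.
  (¬Q ∨ U) forces U = True.
  (¬D ∨ ¬Q ∨ ¬U) forces D = False.
  (¬C ∨ W) forces C = False.
  Clause (C ∨ W) is falsified — contradiction.
Both cases fail, so the formula is unsatisfiable.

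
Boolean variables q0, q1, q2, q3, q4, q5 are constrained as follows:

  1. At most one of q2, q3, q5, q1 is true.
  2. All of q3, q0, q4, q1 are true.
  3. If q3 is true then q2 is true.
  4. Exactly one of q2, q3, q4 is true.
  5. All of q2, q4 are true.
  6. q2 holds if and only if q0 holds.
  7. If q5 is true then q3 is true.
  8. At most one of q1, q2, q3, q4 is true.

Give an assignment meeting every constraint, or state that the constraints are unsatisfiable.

Case q4 = True:
  (2) forces q3 = True.
  Constraint (4) is violated (q3=T, q4=T) — contradiction.
Case q4 = False:
  Constraint (2) is violated (q4=F) — contradiction.
Both cases fail — unsatisfiable.

Unsatisfiable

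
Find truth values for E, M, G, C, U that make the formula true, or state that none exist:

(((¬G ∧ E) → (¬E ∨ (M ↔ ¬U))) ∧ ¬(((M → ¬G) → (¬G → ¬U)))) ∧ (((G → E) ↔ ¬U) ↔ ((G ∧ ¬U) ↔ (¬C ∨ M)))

E = False, M = True, G = False, C = False, U = True

  ((¬G ∧ E) → (¬E ∨ (M ↔ ¬U))) ∧ ¬(((M → ¬G) → (¬G → ¬U))) = True
    (¬G ∧ E) → (¬E ∨ (M ↔ ¬U)) = True
      ¬G ∧ E = False
        ¬G = True
      ¬E ∨ (M ↔ ¬U) = True
        ¬E = True
        M ↔ ¬U = False
          ¬U = False
    ¬(((M → ¬G) → (¬G → ¬U))) = True
      (M → ¬G) → (¬G → ¬U) = False
        M → ¬G = True
          ¬G = True
        ¬G → ¬U = False
          ¬G = True
          ¬U = False
  ((G → E) ↔ ¬U) ↔ ((G ∧ ¬U) ↔ (¬C ∨ M)) = True
    (G → E) ↔ ¬U = False
      G → E = True
      ¬U = False
    (G ∧ ¬U) ↔ (¬C ∨ M) = False
      G ∧ ¬U = False
        ¬U = False
      ¬C ∨ M = True
        ¬C = True
Both conjuncts True, so the formula holds.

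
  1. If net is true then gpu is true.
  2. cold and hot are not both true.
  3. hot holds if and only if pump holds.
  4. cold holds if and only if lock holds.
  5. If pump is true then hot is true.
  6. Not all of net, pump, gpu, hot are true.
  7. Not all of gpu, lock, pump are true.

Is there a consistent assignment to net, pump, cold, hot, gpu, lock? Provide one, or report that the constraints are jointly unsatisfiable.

net = False, pump = True, cold = False, hot = True, gpu = True, lock = False

  (1) net=F ⇒ gpu: vacuous ✓
  (2) cold=F, hot=T — not both ✓
  (3) hot=T, pump=T — same ✓
  (4) cold=F, lock=F — same ✓
  (5) pump=T ⇒ hot: T ✓
  (6) {net, pump, gpu, hot}: 3/4 true — not all ✓
  (7) {gpu, lock, pump}: 2/3 true — not all ✓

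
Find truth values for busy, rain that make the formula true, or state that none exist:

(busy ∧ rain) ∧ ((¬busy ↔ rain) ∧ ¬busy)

Case busy = True: the conjunct ¬busy is False.
Case busy = False: the conjunct busy is False.
Both cases fail — unsatisfiable.

No satisfying assignment exists.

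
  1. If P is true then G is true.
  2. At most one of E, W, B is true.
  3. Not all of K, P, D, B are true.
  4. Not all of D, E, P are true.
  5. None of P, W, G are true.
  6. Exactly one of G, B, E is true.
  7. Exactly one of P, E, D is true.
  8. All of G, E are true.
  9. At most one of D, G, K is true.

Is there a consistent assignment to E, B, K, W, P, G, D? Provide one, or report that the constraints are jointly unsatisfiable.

Unsatisfiable — no assignment works.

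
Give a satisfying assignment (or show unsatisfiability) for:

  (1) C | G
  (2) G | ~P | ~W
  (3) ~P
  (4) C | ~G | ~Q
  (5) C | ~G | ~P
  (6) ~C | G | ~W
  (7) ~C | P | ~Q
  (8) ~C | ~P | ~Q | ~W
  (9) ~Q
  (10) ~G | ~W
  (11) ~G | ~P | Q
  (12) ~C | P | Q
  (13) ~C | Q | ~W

Unit clause (~P) forces P = False.
Unit clause (~Q) forces Q = False.
In (~C | P | Q) only ~C is left, so C = False.
In (C | G) only G is left, so G = True.
In (~G | ~W) only ~W is left, so W = False.
All clauses satisfied.

P: False, Q: False, C: False, G: True, W: False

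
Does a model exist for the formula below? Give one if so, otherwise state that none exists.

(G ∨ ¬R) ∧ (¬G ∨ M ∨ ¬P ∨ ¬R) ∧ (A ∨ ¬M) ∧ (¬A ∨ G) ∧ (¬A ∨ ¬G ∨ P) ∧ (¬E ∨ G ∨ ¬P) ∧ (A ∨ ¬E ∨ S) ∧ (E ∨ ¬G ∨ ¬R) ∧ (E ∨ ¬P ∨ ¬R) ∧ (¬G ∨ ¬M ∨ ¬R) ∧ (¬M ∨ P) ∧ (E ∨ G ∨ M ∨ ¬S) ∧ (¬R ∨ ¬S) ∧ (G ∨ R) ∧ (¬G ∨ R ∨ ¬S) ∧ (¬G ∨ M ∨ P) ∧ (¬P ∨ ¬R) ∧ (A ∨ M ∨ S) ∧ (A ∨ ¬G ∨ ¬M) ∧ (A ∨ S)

Try R = True:
  (G ∨ ¬R) forces G = True.
  (E ∨ ¬G ∨ ¬R) forces E = True.
  (¬G ∨ ¬M ∨ ¬R) forces M = False.
  (¬G ∨ M ∨ ¬P ∨ ¬R) forces P = False.
  clause (¬G ∨ M ∨ P) is falsified — backtrack.
So R = False.
  then (G ∨ R) forces G = True.
  then (¬G ∨ R ∨ ¬S) forces S = False.
  then (A ∨ S) forces A = True.
  then (¬A ∨ ¬G ∨ P) forces P = True.
Set E = True.
Set M = True.
All clauses satisfied.

R = False, E = True, G = True, M = True, P = True, S = False, A = True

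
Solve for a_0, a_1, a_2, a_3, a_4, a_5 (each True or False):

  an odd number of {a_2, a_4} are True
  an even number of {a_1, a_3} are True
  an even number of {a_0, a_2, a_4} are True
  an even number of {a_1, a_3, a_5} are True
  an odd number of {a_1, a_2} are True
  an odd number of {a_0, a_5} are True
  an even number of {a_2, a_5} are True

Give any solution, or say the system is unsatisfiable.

a_0=T; a_1=T; a_2=F; a_3=T; a_4=T; a_5=F

{a_2, a_4}: 1 true → odd ✓
{a_1, a_3}: 2 true → even ✓
{a_0, a_2, a_4}: 2 true → even ✓
{a_1, a_3, a_5}: 2 true → even ✓
{a_1, a_2}: 1 true → odd ✓
{a_0, a_5}: 1 true → odd ✓
{a_2, a_5}: 0 true → even ✓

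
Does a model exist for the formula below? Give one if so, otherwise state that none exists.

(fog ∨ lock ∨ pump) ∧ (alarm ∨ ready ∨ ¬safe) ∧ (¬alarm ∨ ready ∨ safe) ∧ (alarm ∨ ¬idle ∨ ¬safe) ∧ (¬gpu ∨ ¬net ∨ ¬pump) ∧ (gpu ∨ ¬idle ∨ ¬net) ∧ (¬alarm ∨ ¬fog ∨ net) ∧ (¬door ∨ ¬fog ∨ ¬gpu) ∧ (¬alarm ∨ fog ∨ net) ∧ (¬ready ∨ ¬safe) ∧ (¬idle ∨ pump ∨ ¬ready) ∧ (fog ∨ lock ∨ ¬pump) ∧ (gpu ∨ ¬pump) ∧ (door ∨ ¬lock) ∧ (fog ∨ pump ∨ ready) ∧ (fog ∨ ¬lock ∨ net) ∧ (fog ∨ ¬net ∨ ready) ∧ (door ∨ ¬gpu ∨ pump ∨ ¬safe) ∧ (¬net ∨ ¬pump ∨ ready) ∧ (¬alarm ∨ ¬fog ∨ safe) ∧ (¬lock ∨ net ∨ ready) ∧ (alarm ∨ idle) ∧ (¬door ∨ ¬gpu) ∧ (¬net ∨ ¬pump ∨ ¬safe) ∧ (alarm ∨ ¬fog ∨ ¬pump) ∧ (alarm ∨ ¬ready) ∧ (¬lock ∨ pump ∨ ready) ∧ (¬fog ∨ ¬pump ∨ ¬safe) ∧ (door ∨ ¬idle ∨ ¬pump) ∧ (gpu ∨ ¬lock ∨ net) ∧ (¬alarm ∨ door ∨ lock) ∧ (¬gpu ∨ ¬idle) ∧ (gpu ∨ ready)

Set fog = False.
Try net = False:
  (¬alarm ∨ fog ∨ net) forces alarm = False.
  (fog ∨ ¬lock ∨ net) forces lock = False.
  (fog ∨ lock ∨ pump) forces pump = True.
  clause (fog ∨ lock ∨ ¬pump) is falsified — backtrack.
So net = True.
  then (fog ∨ ¬net ∨ ready) forces ready = True.
  then (alarm ∨ ¬ready) forces alarm = True.
  then (¬ready ∨ ¬safe) forces safe = False.
Try idle = True:
  (gpu ∨ ¬idle ∨ ¬net) forces gpu = True.
  clause (¬gpu ∨ ¬idle) is falsified — backtrack.
So idle = False.
Set pump = False.
  then (fog ∨ lock ∨ pump) forces lock = True.
  then (door ∨ ¬lock) forces door = True.
  then (¬door ∨ ¬gpu) forces gpu = False.
All clauses satisfied.

fog = False; net = True; ready = True; idle = False; safe = False; pump = False; door = True; alarm = True; lock = True; gpu = False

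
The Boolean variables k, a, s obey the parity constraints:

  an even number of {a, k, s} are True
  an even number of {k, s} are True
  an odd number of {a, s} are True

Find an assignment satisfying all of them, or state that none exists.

k = True, a = False, s = True

{a, k, s}: 2 true → even ✓
{k, s}: 2 true → even ✓
{a, s}: 1 true → odd ✓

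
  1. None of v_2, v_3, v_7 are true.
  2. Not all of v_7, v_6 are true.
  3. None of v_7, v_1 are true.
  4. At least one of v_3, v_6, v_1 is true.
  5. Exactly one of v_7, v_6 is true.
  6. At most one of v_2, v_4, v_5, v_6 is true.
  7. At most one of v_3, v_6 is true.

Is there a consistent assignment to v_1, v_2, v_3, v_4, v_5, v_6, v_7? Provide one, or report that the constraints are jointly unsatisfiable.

v_1 = False, v_2 = False, v_3 = False, v_4 = False, v_5 = False, v_6 = True, v_7 = False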